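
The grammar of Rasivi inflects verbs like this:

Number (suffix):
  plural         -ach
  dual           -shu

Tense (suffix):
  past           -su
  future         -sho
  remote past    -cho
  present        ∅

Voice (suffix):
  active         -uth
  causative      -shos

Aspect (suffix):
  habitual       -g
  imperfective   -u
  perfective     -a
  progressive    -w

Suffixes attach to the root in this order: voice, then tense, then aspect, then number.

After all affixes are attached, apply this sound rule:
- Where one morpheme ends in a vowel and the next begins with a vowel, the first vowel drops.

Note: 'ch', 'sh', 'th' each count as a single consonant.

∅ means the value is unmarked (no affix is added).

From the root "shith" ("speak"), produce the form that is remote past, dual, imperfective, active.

shithuthchushu

Attach voice active -uth → shithuth.
Attach tense remote past -cho → shithuthcho.
Attach aspect imperfective -u → shithuthchou.
Attach number dual -shu → shithuthchoushu.
Apply vowel deletion: shithuthchoushu → shithuthchushu.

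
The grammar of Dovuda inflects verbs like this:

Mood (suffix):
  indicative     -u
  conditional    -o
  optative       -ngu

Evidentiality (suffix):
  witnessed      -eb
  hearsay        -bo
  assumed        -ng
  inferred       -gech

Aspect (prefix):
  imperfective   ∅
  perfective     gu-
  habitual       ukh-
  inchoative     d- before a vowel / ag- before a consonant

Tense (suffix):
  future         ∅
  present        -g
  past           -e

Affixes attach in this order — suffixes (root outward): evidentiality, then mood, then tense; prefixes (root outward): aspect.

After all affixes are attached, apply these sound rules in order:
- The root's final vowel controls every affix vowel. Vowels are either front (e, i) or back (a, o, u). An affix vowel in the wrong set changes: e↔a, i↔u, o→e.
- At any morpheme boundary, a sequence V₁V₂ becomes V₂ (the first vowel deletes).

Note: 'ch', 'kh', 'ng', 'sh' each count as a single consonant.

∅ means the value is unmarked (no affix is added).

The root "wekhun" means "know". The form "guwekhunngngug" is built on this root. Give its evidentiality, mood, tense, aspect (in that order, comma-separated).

assumed, optative, present, perfective

Segment: gu-wekhun-ng-ngu-g.
evidentiality: -ng → assumed.
mood: -ngu → optative.
tense: -g → present.
aspect: gu- → perfective.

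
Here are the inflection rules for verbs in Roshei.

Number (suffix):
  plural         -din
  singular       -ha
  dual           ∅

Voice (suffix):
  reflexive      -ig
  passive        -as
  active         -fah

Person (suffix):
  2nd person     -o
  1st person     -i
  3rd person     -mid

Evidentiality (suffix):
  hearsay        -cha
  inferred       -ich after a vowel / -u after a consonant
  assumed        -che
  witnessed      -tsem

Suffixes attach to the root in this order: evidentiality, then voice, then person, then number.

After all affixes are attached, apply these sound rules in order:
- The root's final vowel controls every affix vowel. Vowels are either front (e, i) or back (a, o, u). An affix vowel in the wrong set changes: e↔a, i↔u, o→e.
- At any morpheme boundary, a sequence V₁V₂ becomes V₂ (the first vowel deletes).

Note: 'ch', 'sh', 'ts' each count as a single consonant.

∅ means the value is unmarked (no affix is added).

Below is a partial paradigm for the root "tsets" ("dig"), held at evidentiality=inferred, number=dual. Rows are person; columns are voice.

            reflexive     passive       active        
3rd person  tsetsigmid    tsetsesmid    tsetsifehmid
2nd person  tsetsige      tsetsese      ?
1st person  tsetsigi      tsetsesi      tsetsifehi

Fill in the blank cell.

Attach evidentiality inferred -u (after consonant 'ts') → tsetsu.
Attach voice active -fah → tsetsufah.
Attach person 2nd person -o → tsetsufaho.
number = dual: zero marking, form stays tsetsufaho.
Apply vowel harmony: tsetsufaho → tsetsifehe.
Vowel deletion: no change.

tsetsifehe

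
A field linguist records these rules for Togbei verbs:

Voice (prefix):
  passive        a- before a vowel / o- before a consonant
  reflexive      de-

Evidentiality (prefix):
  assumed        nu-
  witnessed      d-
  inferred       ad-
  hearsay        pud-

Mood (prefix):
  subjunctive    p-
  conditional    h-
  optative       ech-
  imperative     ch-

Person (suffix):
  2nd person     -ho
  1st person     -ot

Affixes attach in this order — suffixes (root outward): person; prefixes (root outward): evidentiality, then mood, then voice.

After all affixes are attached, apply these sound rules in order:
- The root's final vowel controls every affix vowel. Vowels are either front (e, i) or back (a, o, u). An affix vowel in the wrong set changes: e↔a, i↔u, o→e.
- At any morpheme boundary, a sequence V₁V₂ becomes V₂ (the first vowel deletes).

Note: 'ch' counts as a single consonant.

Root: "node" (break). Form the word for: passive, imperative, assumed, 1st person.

echninodet

Attach evidentiality assumed nu- → nunode.
Attach mood imperative ch- → chnunode.
Attach person 1st person -ot → chnunodeot.
Attach voice passive o- (before consonant 'ch') → ochnunodeot.
Apply vowel harmony: ochnunodeot → echninodeet.
Apply vowel deletion: echninodeet → echninodet.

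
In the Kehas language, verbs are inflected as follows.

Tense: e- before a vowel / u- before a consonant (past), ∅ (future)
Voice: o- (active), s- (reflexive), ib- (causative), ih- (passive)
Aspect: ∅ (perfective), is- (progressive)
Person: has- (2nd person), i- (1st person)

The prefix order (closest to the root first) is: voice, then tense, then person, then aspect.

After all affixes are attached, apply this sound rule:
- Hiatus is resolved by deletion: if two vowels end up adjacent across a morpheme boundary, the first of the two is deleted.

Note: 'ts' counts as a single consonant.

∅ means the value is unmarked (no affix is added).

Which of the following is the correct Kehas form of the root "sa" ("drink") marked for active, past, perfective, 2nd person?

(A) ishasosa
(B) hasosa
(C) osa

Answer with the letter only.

Attach voice active o- → osa.
Attach tense past e- (before vowel 'o') → eosa.
Attach person 2nd person has- → haseosa.
aspect = perfective: zero marking, form stays haseosa.
Apply vowel deletion: haseosa → hasosa.
So the correct form is hasosa, option (B).
(A) ishasosa is wrong: it uses progressive instead of perfective for aspect.
(C) osa is wrong: it uses 1st person instead of 2nd person for person.

B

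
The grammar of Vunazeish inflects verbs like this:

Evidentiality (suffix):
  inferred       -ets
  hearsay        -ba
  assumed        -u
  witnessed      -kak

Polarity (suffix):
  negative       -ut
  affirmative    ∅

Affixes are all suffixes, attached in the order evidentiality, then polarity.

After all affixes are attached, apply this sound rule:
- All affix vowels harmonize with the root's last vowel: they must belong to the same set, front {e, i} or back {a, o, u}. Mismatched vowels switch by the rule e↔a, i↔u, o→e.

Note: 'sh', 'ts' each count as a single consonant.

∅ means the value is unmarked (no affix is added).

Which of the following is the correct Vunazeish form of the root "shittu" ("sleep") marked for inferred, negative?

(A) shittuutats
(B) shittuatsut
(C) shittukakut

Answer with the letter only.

Attach evidentiality inferred -ets → shittuets.
Attach polarity negative -ut → shittuetsut.
Apply vowel harmony: shittuetsut → shittuatsut.
So the correct form is shittuatsut, option (B).
(C) shittukakut is wrong: it uses witnessed instead of inferred for evidentiality.
(A) shittuutats is wrong: it has the affixes in the wrong order.

B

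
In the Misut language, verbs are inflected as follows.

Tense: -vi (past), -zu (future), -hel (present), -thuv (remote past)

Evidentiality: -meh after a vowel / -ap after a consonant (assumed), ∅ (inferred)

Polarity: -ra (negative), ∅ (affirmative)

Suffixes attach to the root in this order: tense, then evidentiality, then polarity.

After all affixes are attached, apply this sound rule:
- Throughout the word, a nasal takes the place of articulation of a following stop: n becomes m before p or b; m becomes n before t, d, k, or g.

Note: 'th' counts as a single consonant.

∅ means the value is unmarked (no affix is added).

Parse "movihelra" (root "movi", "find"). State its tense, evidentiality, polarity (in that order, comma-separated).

present, inferred, negative

Segment: movi-hel-ra.
tense: -hel → present.
evidentiality: ∅ → inferred.
polarity: -ra → negative.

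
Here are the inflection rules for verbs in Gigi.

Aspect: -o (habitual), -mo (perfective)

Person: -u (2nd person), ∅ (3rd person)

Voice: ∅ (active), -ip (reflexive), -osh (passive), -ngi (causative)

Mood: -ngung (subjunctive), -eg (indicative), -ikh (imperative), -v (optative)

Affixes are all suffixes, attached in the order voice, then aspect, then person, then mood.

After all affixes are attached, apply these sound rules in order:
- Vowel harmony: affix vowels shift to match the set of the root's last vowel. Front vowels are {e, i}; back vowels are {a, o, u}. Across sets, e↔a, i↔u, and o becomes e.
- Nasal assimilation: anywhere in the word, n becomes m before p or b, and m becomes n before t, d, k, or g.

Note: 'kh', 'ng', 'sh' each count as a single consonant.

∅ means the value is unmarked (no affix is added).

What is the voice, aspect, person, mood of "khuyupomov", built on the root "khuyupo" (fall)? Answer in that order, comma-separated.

Segment: khuyupo-mo-v.
voice: ∅ → active.
aspect: -mo → perfective.
person: ∅ → 3rd person.
mood: -v → optative.

active, perfective, 3rd person, optative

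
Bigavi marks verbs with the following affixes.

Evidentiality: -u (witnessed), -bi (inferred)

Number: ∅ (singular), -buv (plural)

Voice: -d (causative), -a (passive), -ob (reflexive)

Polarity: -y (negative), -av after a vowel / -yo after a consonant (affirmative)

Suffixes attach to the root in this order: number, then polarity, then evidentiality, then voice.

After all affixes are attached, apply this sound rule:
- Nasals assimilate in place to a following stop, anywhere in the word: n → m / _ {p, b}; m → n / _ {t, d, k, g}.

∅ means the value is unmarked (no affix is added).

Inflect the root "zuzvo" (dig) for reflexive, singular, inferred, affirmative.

number = singular: zero marking, form stays zuzvo.
Attach polarity affirmative -av (after vowel 'o') → zuzvoav.
Attach evidentiality inferred -bi → zuzvoavbi.
Attach voice reflexive -ob → zuzvoavbiob.
Nasal assimilation: no change.

zuzvoavbiob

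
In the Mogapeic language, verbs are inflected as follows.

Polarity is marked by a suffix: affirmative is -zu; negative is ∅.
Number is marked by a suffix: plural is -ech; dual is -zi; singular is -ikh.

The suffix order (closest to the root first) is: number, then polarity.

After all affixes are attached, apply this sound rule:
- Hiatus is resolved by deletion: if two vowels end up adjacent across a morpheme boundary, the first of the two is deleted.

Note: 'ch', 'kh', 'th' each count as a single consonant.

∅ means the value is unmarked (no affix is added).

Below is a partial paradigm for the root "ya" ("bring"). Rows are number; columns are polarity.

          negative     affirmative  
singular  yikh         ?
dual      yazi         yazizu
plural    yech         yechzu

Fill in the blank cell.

Attach number singular -ikh → yaikh.
Attach polarity affirmative -zu → yaikhzu.
Apply vowel deletion: yaikhzu → yikhzu.

yikhzu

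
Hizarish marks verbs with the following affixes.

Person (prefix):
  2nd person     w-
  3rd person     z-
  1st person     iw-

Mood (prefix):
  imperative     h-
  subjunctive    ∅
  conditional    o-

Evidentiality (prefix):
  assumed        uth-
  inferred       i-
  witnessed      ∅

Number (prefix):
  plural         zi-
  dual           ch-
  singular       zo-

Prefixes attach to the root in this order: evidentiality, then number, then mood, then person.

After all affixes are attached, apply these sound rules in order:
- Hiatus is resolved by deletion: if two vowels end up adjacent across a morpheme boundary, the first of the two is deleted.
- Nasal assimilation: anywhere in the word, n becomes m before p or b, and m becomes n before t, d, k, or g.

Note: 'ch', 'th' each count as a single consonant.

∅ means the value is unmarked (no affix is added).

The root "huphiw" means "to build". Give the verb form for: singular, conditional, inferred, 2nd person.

wozihuphiw

Attach evidentiality inferred i- → ihuphiw.
Attach number singular zo- → zoihuphiw.
Attach mood conditional o- → ozoihuphiw.
Attach person 2nd person w- → wozoihuphiw.
Apply vowel deletion: wozoihuphiw → wozihuphiw.
Nasal assimilation: no change.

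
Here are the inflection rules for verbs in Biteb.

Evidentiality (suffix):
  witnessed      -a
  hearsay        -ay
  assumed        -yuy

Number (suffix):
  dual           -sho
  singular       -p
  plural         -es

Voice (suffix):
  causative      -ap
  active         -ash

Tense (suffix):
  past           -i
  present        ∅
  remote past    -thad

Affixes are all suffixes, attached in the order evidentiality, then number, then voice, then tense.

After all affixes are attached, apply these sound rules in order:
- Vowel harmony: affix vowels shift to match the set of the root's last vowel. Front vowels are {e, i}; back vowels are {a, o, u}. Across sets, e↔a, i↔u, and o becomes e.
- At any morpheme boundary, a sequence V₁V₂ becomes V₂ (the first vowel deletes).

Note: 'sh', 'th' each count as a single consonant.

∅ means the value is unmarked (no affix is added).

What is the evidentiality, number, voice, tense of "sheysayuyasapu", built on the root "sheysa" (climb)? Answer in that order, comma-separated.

assumed, plural, causative, past

Segment: sheysa-yuy-es-ap-i.
evidentiality: -yuy → assumed.
number: -es → plural.
voice: -ap → causative.
tense: -i → past.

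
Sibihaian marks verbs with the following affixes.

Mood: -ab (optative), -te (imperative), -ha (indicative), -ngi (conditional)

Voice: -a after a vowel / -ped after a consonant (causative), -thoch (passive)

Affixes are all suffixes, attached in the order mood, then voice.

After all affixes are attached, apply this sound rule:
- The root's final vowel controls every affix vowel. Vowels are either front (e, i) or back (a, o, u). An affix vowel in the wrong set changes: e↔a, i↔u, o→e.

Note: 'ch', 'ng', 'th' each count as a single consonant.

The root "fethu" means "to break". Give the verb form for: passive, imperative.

fethutathoch

Attach mood imperative -te → fethute.
Attach voice passive -thoch → fethutethoch.
Apply vowel harmony: fethutethoch → fethutathoch.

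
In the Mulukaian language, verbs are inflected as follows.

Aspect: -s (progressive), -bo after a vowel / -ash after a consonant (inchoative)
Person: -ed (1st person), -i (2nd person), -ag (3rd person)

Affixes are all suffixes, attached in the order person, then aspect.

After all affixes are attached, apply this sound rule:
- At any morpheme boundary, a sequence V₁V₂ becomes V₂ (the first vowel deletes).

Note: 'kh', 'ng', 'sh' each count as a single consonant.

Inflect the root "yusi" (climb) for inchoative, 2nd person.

Attach person 2nd person -i → yusii.
Attach aspect inchoative -bo (after vowel 'i') → yusiibo.
Apply vowel deletion: yusiibo → yusibo.

yusibo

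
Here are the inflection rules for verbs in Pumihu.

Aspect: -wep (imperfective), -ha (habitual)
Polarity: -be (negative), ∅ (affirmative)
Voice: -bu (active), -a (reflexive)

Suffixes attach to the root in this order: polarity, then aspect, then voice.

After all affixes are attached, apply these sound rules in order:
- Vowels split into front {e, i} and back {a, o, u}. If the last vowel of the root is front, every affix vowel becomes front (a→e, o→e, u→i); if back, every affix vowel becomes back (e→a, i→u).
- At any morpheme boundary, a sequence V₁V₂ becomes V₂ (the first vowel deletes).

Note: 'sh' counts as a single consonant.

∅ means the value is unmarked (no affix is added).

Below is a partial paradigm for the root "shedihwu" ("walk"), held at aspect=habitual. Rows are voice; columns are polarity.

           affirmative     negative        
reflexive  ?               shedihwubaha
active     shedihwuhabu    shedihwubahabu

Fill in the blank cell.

polarity = affirmative: zero marking, form stays shedihwu.
Attach aspect habitual -ha → shedihwuha.
Attach voice reflexive -a → shedihwuhaa.
Vowel harmony: no change.
Apply vowel deletion: shedihwuhaa → shedihwuha.

shedihwuha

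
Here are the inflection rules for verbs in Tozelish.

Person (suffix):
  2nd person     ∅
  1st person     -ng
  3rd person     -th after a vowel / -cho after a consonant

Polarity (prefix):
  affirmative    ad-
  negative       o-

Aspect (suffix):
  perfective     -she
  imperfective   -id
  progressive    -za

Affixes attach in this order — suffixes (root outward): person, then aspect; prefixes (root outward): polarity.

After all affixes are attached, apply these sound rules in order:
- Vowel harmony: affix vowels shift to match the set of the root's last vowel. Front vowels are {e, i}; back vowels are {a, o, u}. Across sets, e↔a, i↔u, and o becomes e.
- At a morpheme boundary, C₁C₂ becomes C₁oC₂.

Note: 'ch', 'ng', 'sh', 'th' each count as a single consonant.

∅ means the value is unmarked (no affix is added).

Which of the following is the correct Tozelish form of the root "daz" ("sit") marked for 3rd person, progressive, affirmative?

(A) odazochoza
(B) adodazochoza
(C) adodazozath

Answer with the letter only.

Attach person 3rd person -cho (after consonant 'z') → dazcho.
Attach aspect progressive -za → dazchoza.
Attach polarity affirmative ad- → addazchoza.
Vowel harmony: no change.
Apply epenthesis: addazchoza → adodazochoza.
So the correct form is adodazochoza, option (B).
(A) odazochoza is wrong: it uses negative instead of affirmative for polarity.
(C) adodazozath is wrong: it has the affixes in the wrong order.

B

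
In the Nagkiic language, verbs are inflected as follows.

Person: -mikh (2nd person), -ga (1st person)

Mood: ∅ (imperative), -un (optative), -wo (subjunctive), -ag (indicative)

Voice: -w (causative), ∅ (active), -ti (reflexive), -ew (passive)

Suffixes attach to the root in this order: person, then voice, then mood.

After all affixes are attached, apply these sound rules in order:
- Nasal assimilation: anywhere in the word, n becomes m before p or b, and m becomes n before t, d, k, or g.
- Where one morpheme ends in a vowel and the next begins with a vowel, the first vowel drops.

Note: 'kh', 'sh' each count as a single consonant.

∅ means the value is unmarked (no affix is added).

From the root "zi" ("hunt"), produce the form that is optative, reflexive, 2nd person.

Attach person 2nd person -mikh → zimikh.
Attach voice reflexive -ti → zimikhti.
Attach mood optative -un → zimikhtiun.
Nasal assimilation: no change.
Apply vowel deletion: zimikhtiun → zimikhtun.

zimikhtun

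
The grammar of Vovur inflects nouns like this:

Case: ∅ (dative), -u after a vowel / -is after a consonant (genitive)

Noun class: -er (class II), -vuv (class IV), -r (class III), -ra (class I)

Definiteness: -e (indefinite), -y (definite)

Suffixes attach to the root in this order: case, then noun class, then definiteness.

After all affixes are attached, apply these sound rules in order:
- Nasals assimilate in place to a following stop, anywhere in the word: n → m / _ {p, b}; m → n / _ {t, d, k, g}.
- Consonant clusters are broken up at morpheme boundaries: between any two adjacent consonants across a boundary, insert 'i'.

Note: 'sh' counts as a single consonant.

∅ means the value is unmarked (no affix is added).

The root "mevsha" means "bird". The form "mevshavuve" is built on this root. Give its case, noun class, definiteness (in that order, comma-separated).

dative, class IV, indefinite

Segment: mevsha-vuv-e.
case: ∅ → dative.
noun class: -vuv → class IV.
definiteness: -e → indefinite.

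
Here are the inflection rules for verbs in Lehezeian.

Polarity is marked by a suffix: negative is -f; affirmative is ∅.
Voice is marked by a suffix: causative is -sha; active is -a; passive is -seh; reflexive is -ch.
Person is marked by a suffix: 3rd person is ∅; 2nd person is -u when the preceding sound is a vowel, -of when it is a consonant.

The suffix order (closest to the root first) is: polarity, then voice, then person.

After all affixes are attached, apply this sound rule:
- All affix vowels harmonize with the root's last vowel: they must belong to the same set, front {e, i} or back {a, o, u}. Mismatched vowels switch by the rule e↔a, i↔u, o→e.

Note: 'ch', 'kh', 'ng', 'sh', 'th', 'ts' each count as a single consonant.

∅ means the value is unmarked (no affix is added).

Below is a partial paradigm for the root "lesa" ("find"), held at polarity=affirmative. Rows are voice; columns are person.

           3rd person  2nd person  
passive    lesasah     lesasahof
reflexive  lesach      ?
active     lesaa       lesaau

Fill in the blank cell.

polarity = affirmative: zero marking, form stays lesa.
Attach voice reflexive -ch → lesach.
Attach person 2nd person -of (after consonant 'ch') → lesachof.
Vowel harmony: no change.

lesachof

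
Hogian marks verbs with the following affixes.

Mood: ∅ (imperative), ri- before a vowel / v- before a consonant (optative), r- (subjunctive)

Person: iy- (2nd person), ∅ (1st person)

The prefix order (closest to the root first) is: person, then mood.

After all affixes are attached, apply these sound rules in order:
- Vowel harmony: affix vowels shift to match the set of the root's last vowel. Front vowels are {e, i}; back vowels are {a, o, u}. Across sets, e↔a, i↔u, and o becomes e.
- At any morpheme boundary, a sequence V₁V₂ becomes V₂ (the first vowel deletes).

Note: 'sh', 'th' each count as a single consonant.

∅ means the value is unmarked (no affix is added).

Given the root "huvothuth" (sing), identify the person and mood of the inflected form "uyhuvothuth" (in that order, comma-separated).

2nd person, imperative

Segment: iy-huvothuth.
person: iy- → 2nd person.
mood: ∅ → imperative.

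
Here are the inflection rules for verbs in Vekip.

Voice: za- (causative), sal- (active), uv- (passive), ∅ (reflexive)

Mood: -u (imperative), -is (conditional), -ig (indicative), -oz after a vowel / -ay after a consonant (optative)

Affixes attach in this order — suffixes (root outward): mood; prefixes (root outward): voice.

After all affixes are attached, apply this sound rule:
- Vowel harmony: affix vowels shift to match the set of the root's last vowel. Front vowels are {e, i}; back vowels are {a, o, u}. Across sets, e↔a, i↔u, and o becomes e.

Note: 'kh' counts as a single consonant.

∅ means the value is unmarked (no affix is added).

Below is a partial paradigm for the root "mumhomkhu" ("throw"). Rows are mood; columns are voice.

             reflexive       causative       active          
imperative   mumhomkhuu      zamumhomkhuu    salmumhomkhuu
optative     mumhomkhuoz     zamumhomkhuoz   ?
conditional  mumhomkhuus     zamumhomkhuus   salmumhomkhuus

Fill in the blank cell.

salmumhomkhuoz

Attach voice active sal- → salmumhomkhu.
Attach mood optative -oz (after vowel 'u') → salmumhomkhuoz.
Vowel harmony: no change.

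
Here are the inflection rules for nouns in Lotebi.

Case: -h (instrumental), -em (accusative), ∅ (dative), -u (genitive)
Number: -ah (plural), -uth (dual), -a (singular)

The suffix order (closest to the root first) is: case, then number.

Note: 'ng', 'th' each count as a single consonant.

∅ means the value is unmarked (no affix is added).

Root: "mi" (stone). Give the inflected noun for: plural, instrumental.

Attach case instrumental -h → mih.
Attach number plural -ah → mihah.

mihah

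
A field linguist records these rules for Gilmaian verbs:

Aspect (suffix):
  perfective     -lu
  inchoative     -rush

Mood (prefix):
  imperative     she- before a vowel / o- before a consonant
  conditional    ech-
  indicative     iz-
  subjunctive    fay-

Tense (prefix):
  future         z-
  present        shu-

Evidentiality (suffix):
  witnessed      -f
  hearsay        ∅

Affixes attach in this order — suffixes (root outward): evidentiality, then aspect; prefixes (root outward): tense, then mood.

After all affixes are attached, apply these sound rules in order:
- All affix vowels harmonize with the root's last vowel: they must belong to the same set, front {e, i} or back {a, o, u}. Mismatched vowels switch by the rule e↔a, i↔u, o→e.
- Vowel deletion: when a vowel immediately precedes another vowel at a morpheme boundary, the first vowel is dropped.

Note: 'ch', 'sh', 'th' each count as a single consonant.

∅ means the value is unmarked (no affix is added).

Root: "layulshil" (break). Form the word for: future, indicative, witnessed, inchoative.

Attach tense future z- → zlayulshil.
Attach evidentiality witnessed -f → zlayulshilf.
Attach mood indicative iz- → izzlayulshilf.
Attach aspect inchoative -rush → izzlayulshilfrush.
Apply vowel harmony: izzlayulshilfrush → izzlayulshilfrish.
Vowel deletion: no change.

izzlayulshilfrish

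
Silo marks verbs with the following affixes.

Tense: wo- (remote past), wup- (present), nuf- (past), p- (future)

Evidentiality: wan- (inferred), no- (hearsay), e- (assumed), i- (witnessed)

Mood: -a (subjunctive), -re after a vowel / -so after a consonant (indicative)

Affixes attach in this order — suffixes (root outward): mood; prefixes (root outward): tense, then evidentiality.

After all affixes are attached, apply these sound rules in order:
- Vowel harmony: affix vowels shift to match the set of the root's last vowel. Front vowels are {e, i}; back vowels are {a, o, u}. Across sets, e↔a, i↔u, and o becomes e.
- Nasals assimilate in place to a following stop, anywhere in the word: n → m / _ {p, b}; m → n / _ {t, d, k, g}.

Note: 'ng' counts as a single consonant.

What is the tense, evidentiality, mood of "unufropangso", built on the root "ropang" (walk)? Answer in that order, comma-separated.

past, witnessed, indicative

Segment: i-nuf-ropang-so.
tense: nuf- → past.
evidentiality: i- → witnessed.
mood: -re/so → indicative.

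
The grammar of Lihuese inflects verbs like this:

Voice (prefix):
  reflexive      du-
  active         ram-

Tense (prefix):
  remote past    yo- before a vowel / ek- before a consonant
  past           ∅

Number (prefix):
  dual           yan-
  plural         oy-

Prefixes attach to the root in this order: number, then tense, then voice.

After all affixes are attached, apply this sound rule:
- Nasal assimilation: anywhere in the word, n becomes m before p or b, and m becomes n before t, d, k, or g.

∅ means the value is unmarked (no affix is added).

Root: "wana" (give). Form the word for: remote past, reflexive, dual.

duekyanwana

Attach number dual yan- → yanwana.
Attach tense remote past ek- (before consonant 'y') → ekyanwana.
Attach voice reflexive du- → duekyanwana.
Nasal assimilation: no change.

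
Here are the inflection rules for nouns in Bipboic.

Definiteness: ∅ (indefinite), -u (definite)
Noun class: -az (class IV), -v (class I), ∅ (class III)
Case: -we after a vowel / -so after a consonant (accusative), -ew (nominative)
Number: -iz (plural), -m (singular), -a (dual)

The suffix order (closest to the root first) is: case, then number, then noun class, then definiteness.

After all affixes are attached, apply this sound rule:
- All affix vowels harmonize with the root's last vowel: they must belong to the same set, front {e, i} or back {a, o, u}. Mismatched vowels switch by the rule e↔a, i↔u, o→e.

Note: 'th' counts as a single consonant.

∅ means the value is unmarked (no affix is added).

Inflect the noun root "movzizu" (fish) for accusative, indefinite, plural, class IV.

movzizuwauzaz

Attach case accusative -we (after vowel 'u') → movzizuwe.
Attach number plural -iz → movzizuweiz.
Attach noun class class IV -az → movzizuweizaz.
definiteness = indefinite: zero marking, form stays movzizuweizaz.
Apply vowel harmony: movzizuweizaz → movzizuwauzaz.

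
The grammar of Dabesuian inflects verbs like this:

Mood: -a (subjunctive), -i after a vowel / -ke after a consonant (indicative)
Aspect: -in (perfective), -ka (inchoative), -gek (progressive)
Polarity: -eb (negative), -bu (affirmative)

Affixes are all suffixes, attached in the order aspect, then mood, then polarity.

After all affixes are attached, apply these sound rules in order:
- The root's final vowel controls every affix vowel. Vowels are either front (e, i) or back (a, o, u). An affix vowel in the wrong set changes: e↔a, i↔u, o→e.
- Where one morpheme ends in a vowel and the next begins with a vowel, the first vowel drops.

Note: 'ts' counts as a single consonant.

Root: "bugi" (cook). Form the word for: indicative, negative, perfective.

Attach aspect perfective -in → bugiin.
Attach mood indicative -ke (after consonant 'n') → bugiinke.
Attach polarity negative -eb → bugiinkeeb.
Vowel harmony: no change.
Apply vowel deletion: bugiinkeeb → buginkeb.

buginkeb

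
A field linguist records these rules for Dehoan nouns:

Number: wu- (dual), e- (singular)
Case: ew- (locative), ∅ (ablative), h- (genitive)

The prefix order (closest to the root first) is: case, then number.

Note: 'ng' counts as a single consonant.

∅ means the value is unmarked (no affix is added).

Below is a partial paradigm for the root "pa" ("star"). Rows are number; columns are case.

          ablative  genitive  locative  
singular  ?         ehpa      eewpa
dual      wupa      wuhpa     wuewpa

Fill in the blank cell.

case = ablative: zero marking, form stays pa.
Attach number singular e- → epa.

epa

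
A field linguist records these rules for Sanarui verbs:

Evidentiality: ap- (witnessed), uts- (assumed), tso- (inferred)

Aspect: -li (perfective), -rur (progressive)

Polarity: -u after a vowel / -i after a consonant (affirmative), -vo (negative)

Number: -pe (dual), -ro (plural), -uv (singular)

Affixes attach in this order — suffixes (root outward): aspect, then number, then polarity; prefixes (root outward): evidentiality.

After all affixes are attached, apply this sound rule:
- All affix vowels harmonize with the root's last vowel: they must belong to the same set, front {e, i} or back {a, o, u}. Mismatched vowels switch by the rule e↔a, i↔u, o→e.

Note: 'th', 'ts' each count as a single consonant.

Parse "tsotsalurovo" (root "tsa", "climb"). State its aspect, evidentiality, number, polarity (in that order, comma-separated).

Segment: tso-tsa-li-ro-vo.
aspect: -li → perfective.
evidentiality: tso- → inferred.
number: -ro → plural.
polarity: -vo → negative.

perfective, inferred, plural, negative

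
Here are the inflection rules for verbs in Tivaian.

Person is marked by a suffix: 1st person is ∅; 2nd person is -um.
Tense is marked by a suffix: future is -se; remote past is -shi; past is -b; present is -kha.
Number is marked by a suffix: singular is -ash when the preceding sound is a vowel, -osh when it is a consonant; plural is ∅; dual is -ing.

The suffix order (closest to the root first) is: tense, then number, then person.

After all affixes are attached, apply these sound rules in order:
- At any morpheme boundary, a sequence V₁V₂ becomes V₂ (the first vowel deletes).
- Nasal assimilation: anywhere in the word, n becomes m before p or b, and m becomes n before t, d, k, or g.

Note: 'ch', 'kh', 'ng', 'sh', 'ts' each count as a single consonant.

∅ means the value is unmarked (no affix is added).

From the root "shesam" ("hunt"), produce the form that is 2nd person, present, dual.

shesamkhingum

Attach tense present -kha → shesamkha.
Attach number dual -ing → shesamkhaing.
Attach person 2nd person -um → shesamkhaingum.
Apply vowel deletion: shesamkhaingum → shesamkhingum.
Nasal assimilation: no change.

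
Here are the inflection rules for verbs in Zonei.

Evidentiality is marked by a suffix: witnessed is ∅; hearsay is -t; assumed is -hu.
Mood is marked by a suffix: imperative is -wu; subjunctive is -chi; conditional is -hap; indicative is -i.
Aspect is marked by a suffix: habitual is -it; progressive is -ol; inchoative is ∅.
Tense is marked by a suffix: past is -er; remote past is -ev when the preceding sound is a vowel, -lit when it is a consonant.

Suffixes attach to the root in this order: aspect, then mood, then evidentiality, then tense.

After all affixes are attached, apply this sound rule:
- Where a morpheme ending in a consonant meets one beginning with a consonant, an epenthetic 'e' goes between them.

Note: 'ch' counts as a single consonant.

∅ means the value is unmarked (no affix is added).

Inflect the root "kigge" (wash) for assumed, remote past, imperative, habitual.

kiggeitewuhuev

Attach aspect habitual -it → kiggeit.
Attach mood imperative -wu → kiggeitwu.
Attach evidentiality assumed -hu → kiggeitwuhu.
Attach tense remote past -ev (after vowel 'u') → kiggeitwuhuev.
Apply epenthesis: kiggeitwuhuev → kiggeitewuhuev.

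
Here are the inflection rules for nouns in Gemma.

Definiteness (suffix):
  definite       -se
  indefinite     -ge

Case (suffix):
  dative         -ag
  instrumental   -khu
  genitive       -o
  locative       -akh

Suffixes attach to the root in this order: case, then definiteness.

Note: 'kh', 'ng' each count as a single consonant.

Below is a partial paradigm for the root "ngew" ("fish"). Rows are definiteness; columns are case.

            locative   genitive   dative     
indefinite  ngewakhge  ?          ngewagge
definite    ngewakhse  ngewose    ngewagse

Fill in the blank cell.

Attach case genitive -o → ngewo.
Attach definiteness indefinite -ge → ngewoge.

ngewoge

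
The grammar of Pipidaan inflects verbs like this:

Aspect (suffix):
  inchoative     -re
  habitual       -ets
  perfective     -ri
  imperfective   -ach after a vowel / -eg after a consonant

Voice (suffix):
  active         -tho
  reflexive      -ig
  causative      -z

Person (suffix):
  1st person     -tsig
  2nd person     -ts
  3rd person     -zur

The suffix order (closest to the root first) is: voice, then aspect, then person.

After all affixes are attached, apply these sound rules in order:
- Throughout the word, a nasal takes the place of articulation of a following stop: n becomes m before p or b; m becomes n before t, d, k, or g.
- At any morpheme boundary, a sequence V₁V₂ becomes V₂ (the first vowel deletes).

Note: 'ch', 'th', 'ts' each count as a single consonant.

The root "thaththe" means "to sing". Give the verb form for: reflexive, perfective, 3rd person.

Attach voice reflexive -ig → thaththeig.
Attach aspect perfective -ri → thaththeigri.
Attach person 3rd person -zur → thaththeigrizur.
Nasal assimilation: no change.
Apply vowel deletion: thaththeigrizur → thaththigrizur.

thaththigrizur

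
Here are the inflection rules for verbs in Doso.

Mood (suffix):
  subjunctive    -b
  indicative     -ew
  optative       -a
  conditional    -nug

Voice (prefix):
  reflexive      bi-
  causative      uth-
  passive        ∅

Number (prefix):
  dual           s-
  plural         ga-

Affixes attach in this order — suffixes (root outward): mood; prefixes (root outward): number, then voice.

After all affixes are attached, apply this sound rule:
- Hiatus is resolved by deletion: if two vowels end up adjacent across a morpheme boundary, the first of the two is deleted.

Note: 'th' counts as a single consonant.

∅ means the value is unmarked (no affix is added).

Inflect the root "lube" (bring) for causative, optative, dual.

uthsluba

Attach number dual s- → slube.
Attach mood optative -a → slubea.
Attach voice causative uth- → uthslubea.
Apply vowel deletion: uthslubea → uthsluba.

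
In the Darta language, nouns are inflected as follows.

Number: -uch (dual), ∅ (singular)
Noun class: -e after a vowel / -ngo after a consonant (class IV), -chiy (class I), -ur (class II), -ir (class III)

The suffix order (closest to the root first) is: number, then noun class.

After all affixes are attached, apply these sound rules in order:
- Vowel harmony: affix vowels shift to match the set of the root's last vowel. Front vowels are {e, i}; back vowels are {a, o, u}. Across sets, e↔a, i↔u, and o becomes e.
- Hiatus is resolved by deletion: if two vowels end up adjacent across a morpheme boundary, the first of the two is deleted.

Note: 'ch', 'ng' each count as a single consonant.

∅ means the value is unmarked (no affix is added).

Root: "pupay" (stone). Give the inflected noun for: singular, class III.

number = singular: zero marking, form stays pupay.
Attach noun class class III -ir → pupayir.
Apply vowel harmony: pupayir → pupayur.
Vowel deletion: no change.

pupayur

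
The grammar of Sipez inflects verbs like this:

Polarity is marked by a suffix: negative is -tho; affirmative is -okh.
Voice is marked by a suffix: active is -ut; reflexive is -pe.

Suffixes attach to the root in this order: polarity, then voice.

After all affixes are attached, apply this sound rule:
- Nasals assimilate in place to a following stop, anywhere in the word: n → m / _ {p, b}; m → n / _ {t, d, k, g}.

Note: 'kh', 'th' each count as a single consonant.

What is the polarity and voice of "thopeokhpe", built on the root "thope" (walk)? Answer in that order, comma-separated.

Segment: thope-okh-pe.
polarity: -okh → affirmative.
voice: -pe → reflexive.

affirmative, reflexive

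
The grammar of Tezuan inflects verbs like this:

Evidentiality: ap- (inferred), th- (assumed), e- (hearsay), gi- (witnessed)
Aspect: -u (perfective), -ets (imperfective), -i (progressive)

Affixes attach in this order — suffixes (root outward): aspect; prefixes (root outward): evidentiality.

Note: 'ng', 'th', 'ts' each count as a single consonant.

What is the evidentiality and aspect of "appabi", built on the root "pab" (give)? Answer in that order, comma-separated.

Segment: ap-pab-i.
evidentiality: ap- → inferred.
aspect: -i → progressive.

inferred, progressive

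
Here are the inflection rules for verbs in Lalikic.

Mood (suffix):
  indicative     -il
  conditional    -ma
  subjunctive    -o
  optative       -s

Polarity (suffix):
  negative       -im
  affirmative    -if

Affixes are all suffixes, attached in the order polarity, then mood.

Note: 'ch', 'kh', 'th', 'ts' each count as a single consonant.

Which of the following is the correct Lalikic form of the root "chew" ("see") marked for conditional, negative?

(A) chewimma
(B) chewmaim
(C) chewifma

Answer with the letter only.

Attach polarity negative -im → chewim.
Attach mood conditional -ma → chewimma.
So the correct form is chewimma, option (A).
(C) chewifma is wrong: it uses affirmative instead of negative for polarity.
(B) chewmaim is wrong: it has the affixes in the wrong order.

A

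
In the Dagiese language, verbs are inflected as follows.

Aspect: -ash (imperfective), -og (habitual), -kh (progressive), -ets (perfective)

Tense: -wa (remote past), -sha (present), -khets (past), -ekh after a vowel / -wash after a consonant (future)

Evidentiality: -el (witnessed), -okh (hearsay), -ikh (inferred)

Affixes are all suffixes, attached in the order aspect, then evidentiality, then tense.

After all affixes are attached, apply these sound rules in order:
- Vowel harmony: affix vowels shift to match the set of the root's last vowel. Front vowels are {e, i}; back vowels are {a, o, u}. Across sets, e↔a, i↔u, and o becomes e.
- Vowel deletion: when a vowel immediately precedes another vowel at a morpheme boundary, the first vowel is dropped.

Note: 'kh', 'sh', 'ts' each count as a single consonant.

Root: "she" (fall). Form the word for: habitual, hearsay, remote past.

Attach aspect habitual -og → sheog.
Attach evidentiality hearsay -okh → sheogokh.
Attach tense remote past -wa → sheogokhwa.
Apply vowel harmony: sheogokhwa → sheegekhwe.
Apply vowel deletion: sheegekhwe → shegekhwe.

shegekhwe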